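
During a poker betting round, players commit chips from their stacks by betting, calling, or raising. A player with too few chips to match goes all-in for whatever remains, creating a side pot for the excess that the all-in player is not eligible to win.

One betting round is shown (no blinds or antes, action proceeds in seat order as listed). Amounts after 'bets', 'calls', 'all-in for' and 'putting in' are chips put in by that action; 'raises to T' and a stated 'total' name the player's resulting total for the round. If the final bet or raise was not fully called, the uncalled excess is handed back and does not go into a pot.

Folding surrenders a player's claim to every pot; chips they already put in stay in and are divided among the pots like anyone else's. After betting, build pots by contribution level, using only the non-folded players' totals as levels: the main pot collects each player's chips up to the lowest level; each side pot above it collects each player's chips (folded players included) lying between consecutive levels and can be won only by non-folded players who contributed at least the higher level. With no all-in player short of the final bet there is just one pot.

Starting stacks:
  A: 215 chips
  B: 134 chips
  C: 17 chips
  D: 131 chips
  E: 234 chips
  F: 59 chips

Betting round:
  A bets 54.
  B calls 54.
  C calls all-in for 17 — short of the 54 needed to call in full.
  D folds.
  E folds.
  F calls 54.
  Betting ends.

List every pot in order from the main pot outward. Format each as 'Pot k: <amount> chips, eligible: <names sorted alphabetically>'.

Contributions: A=54, B=54, C=17, F=54
Folded: D, E
Pot levels (distinct totals of non-folded players): 17, 54
Layer 1-17: 17 each from A, B, C, F = 17*4 = 68 chips; eligible A, B, C, F
Layer 18-54: 37 each from A, B, F = 37*3 = 111 chips; eligible A, B, F

Pot 1: 68 chips, eligible: A, B, C, F
Pot 2: 111 chips, eligible: A, B, F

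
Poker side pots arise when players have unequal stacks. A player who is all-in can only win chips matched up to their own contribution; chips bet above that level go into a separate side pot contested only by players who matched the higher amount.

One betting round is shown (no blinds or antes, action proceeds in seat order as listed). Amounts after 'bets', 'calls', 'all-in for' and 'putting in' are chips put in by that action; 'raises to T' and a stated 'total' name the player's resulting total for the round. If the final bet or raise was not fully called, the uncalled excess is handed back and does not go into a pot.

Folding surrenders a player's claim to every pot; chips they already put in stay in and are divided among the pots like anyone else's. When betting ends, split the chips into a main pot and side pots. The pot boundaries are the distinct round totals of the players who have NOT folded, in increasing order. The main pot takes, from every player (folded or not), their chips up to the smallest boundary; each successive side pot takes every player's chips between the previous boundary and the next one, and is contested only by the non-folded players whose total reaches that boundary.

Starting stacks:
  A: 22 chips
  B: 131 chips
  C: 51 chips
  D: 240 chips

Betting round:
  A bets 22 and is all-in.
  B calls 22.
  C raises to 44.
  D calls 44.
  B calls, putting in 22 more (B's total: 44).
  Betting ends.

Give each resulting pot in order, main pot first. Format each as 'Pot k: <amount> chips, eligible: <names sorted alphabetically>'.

Contributions: A=22, B=44, C=44, D=44
Pot levels (distinct totals of non-folded players): 22, 44
Layer 1-22: 22 each from A, B, C, D = 22*4 = 88 chips; eligible A, B, C, D
Layer 23-44: 22 each from B, C, D = 22*3 = 66 chips; eligible B, C, D

Pot 1: 88 chips, eligible: A, B, C, D
Pot 2: 66 chips, eligible: B, C, D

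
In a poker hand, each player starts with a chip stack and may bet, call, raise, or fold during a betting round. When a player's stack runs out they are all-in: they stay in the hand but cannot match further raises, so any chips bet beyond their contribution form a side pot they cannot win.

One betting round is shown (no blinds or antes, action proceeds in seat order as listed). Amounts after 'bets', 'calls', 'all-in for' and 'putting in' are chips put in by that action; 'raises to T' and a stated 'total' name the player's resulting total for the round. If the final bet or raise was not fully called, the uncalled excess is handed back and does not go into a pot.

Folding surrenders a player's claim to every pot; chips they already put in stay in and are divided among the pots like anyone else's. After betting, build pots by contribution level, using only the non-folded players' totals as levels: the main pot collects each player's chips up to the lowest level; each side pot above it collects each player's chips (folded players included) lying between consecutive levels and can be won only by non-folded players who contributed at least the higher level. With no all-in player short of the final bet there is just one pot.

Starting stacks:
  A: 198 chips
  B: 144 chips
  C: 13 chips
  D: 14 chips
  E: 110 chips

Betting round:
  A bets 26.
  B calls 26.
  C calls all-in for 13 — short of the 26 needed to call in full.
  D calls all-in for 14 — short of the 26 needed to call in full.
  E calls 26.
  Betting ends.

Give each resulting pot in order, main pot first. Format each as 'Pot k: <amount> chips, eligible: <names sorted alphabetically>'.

Pot 1: 65 chips, eligible: A, B, C, D, E
Pot 2: 4 chips, eligible: A, B, D, E
Pot 3: 36 chips, eligible: A, B, E

Derivation:
Contributions: A=26, B=26, C=13, D=14, E=26
Pot levels (distinct totals of non-folded players): 13, 14, 26
Layer 1-13: 13 each from A, B, C, D, E = 13*5 = 65 chips; eligible A, B, C, D, E
Layer 14-14: 1 each from A, B, D, E = 1*4 = 4 chips; eligible A, B, D, E
Layer 15-26: 12 each from A, B, E = 12*3 = 36 chips; eligible A, B, E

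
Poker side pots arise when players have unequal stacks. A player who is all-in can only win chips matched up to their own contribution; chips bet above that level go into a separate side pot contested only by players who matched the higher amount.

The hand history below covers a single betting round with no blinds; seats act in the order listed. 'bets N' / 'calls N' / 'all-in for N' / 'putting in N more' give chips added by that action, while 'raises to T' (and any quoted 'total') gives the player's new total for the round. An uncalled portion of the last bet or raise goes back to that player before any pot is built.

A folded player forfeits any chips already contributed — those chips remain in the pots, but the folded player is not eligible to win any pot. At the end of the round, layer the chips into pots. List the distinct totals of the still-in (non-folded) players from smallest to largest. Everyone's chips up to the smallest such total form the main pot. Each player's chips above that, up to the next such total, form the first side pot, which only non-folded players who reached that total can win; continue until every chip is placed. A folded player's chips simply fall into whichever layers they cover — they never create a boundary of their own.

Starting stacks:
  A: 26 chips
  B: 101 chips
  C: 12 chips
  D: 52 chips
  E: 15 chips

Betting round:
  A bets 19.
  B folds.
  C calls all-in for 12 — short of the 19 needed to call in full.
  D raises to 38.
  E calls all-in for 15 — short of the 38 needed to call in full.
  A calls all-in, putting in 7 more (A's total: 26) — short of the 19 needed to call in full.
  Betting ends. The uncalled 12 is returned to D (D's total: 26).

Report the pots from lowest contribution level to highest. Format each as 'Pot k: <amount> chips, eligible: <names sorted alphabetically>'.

Contributions (after 12 returned to D): A=26, C=12, D=26, E=15
Folded: B
Pot levels (distinct totals of non-folded players): 12, 15, 26
Layer 1-12: 12 each from A, C, D, E = 12*4 = 48 chips; eligible A, C, D, E
Layer 13-15: 3 each from A, D, E = 3*3 = 9 chips; eligible A, D, E
Layer 16-26: 11 each from A, D = 11*2 = 22 chips; eligible A, D

Pot 1: 48 chips, eligible: A, C, D, E
Pot 2: 9 chips, eligible: A, D, E
Pot 3: 22 chips, eligible: A, D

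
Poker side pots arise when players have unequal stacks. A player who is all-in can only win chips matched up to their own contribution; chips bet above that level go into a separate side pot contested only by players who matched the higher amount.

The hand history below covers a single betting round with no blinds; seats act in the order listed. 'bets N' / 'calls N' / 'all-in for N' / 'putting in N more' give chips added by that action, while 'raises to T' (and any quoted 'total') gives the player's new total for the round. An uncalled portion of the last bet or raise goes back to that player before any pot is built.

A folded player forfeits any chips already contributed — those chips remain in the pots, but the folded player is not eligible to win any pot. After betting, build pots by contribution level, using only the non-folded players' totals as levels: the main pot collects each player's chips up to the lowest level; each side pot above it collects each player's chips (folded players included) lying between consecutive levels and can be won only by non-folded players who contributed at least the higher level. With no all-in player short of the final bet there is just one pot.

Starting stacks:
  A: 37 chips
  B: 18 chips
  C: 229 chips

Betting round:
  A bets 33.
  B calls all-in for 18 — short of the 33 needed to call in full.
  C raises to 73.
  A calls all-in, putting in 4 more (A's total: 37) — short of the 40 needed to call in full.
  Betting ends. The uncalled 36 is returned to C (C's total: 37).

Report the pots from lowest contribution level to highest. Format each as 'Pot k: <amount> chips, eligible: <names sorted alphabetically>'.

Contributions (after 36 returned to C): A=37, B=18, C=37
Pot levels (distinct totals of non-folded players): 18, 37
Layer 1-18: 18 each from A, B, C = 18*3 = 54 chips; eligible A, B, C
Layer 19-37: 19 each from A, C = 19*2 = 38 chips; eligible A, C

Pot 1: 54 chips, eligible: A, B, C
Pot 2: 38 chips, eligible: A, C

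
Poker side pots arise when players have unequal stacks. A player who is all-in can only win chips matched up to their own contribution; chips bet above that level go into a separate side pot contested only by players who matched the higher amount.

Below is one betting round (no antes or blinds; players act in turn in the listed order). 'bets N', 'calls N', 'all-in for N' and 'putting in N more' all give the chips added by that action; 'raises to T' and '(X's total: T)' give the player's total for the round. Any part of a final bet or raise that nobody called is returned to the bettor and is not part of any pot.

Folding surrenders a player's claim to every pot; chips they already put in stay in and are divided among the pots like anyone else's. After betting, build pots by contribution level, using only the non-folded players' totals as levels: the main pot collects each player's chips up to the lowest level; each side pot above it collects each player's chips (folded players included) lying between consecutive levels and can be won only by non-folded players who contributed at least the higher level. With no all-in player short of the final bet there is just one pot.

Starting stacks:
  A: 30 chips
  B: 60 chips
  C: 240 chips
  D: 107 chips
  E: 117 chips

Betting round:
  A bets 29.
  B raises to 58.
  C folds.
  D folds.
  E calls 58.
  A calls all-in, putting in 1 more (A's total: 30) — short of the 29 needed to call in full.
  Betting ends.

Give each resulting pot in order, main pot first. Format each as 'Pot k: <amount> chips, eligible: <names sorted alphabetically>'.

Contributions: A=30, B=58, E=58
Folded: C, D
Pot levels (distinct totals of non-folded players): 30, 58
Layer 1-30: 30 each from A, B, E = 30*3 = 90 chips; eligible A, B, E
Layer 31-58: 28 each from B, E = 28*2 = 56 chips; eligible B, E

Pot 1: 90 chips, eligible: A, B, E
Pot 2: 56 chips, eligible: B, E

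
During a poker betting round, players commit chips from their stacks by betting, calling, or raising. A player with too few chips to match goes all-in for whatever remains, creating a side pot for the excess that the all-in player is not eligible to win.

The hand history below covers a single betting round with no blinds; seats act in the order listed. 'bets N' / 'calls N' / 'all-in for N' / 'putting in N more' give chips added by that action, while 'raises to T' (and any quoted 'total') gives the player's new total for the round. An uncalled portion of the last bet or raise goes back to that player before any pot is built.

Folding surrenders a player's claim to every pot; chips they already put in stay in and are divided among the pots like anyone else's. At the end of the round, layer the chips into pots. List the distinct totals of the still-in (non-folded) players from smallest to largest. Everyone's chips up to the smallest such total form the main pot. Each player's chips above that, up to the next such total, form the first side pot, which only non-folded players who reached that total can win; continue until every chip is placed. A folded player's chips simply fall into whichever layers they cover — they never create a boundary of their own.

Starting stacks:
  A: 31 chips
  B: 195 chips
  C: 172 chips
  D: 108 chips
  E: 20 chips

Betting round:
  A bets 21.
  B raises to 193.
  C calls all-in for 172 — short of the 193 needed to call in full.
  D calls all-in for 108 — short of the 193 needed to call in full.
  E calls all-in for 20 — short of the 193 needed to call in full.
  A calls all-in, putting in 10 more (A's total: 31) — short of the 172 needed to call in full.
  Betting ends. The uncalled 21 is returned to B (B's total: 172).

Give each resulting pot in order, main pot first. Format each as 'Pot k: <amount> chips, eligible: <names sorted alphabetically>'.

Contributions (after 21 returned to B): A=31, B=172, C=172, D=108, E=20
Pot levels (distinct totals of non-folded players): 20, 31, 108, 172
Layer 1-20: 20 each from A, B, C, D, E = 20*5 = 100 chips; eligible A, B, C, D, E
Layer 21-31: 11 each from A, B, C, D = 11*4 = 44 chips; eligible A, B, C, D
Layer 32-108: 77 each from B, C, D = 77*3 = 231 chips; eligible B, C, D
Layer 109-172: 64 each from B, C = 64*2 = 128 chips; eligible B, C

Pot 1: 100 chips, eligible: A, B, C, D, E
Pot 2: 44 chips, eligible: A, B, C, D
Pot 3: 231 chips, eligible: B, C, D
Pot 4: 128 chips, eligible: B, C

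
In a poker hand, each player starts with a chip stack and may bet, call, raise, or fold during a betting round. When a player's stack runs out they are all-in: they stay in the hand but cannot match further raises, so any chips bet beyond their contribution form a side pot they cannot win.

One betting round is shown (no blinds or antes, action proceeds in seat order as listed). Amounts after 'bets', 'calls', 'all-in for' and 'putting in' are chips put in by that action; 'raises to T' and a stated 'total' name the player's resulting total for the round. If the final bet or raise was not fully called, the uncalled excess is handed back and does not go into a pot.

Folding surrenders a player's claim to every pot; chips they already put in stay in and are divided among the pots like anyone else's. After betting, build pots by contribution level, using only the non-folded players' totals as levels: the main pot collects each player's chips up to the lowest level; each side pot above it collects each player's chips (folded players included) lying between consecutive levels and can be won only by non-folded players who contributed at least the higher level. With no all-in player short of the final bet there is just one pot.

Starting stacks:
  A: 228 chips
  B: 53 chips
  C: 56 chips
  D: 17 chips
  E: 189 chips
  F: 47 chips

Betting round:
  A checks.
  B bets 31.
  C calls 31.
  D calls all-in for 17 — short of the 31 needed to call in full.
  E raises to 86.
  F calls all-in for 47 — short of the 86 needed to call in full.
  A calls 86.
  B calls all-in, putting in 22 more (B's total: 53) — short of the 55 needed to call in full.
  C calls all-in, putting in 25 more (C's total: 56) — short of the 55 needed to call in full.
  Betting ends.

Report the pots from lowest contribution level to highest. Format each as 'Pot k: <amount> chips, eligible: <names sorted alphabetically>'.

Contributions: A=86, B=53, C=56, D=17, E=86, F=47
Pot levels (distinct totals of non-folded players): 17, 47, 53, 56, 86
Layer 1-17: 17 each from A, B, C, D, E, F = 17*6 = 102 chips; eligible A, B, C, D, E, F
Layer 18-47: 30 each from A, B, C, E, F = 30*5 = 150 chips; eligible A, B, C, E, F
Layer 48-53: 6 each from A, B, C, E = 6*4 = 24 chips; eligible A, B, C, E
Layer 54-56: 3 each from A, C, E = 3*3 = 9 chips; eligible A, C, E
Layer 57-86: 30 each from A, E = 30*2 = 60 chips; eligible A, E

Pot 1: 102 chips, eligible: A, B, C, D, E, F
Pot 2: 150 chips, eligible: A, B, C, E, F
Pot 3: 24 chips, eligible: A, B, C, E
Pot 4: 9 chips, eligible: A, C, E
Pot 5: 60 chips, eligible: A, E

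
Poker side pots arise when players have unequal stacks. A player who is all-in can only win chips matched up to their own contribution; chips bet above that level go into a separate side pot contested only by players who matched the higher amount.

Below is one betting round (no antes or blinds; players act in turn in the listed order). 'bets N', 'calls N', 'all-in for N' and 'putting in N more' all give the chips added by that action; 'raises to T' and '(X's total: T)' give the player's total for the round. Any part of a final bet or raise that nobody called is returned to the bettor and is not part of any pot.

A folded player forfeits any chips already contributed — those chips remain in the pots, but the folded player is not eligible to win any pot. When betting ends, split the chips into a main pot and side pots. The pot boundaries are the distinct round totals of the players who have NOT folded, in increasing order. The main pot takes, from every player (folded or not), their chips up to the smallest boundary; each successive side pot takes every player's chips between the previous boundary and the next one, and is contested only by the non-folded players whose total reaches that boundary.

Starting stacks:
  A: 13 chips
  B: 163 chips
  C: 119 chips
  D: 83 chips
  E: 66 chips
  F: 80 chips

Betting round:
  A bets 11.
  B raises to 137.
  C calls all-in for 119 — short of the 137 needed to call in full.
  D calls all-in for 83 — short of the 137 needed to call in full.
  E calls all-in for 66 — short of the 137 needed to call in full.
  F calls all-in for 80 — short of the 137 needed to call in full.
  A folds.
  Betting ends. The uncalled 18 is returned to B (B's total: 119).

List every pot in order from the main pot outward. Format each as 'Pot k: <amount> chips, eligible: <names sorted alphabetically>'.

Contributions (after 18 returned to B): A=11, B=119, C=119, D=83, E=66, F=80
Folded: A
Pot levels (distinct totals of non-folded players): 66, 80, 83, 119
Layer 1-66: A 11 + B 66 + C 66 + D 66 + E 66 + F 66 = 341 chips; eligible B, C, D, E, F
Layer 67-80: 14 each from B, C, D, F = 14*4 = 56 chips; eligible B, C, D, F
Layer 81-83: 3 each from B, C, D = 3*3 = 9 chips; eligible B, C, D
Layer 84-119: 36 each from B, C = 36*2 = 72 chips; eligible B, C

Pot 1: 341 chips, eligible: B, C, D, E, F
Pot 2: 56 chips, eligible: B, C, D, F
Pot 3: 9 chips, eligible: B, C, D
Pot 4: 72 chips, eligible: B, C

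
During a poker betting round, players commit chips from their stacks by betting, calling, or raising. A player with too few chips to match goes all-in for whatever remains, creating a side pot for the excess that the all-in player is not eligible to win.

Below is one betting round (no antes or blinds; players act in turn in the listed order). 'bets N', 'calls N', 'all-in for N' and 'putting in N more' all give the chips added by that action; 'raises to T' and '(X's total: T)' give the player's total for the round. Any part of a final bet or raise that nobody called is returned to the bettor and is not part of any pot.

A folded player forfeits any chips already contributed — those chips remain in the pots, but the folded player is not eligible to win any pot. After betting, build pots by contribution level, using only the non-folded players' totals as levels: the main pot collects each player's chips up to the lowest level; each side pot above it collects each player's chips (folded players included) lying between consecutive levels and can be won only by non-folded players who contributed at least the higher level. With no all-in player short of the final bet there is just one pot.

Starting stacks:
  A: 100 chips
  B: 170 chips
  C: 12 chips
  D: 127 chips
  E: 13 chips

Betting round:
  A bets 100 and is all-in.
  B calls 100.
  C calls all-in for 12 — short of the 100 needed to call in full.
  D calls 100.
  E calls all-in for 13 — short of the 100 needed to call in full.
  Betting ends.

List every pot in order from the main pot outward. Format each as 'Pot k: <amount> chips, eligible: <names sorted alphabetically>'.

Contributions: A=100, B=100, C=12, D=100, E=13
Pot levels (distinct totals of non-folded players): 12, 13, 100
Layer 1-12: 12 each from A, B, C, D, E = 12*5 = 60 chips; eligible A, B, C, D, E
Layer 13-13: 1 each from A, B, D, E = 1*4 = 4 chips; eligible A, B, D, E
Layer 14-100: 87 each from A, B, D = 87*3 = 261 chips; eligible A, B, D

Pot 1: 60 chips, eligible: A, B, C, D, E
Pot 2: 4 chips, eligible: A, B, D, E
Pot 3: 261 chips, eligible: A, B, D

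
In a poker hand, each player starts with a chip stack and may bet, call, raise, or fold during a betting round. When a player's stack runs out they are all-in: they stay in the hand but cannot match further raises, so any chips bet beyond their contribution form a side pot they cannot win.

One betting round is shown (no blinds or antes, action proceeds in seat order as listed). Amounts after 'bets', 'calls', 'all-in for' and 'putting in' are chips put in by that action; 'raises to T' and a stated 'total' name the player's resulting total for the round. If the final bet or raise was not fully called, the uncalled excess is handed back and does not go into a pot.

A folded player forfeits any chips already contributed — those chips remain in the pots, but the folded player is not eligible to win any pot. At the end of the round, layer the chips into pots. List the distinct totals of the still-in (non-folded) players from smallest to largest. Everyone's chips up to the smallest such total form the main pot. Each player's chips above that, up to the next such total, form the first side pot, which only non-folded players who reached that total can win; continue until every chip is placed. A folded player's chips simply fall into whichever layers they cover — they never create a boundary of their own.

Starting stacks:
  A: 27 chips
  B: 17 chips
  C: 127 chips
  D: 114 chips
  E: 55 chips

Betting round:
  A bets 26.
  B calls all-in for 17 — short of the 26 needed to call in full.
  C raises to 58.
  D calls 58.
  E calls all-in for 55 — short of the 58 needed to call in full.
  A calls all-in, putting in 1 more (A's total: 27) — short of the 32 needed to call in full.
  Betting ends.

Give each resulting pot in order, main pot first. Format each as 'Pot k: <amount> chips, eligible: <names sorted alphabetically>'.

Contributions: A=27, B=17, C=58, D=58, E=55
Pot levels (distinct totals of non-folded players): 17, 27, 55, 58
Layer 1-17: 17 each from A, B, C, D, E = 17*5 = 85 chips; eligible A, B, C, D, E
Layer 18-27: 10 each from A, C, D, E = 10*4 = 40 chips; eligible A, C, D, E
Layer 28-55: 28 each from C, D, E = 28*3 = 84 chips; eligible C, D, E
Layer 56-58: 3 each from C, D = 3*2 = 6 chips; eligible C, D

Pot 1: 85 chips, eligible: A, B, C, D, E
Pot 2: 40 chips, eligible: A, C, D, E
Pot 3: 84 chips, eligible: C, D, E
Pot 4: 6 chips, eligible: C, D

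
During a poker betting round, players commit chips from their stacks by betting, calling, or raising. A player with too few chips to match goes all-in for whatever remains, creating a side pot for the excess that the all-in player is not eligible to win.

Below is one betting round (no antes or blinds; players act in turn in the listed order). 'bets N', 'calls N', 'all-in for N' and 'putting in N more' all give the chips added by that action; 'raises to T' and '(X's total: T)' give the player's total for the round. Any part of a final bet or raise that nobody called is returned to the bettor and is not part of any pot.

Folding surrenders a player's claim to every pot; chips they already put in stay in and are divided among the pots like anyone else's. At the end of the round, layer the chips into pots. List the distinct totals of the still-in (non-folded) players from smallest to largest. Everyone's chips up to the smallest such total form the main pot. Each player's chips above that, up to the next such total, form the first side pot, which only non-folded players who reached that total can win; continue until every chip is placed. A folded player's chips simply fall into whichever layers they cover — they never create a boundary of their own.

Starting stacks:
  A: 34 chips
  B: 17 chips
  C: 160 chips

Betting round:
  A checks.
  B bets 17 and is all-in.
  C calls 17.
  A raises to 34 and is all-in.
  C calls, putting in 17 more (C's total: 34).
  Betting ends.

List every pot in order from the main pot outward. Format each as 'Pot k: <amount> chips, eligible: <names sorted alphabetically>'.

Pot 1: 51 chips, eligible: A, B, C
Pot 2: 34 chips, eligible: A, C

Derivation:
Contributions: A=34, B=17, C=34
Pot levels (distinct totals of non-folded players): 17, 34
Layer 1-17: 17 each from A, B, C = 17*3 = 51 chips; eligible A, B, C
Layer 18-34: 17 each from A, C = 17*2 = 34 chips; eligible A, C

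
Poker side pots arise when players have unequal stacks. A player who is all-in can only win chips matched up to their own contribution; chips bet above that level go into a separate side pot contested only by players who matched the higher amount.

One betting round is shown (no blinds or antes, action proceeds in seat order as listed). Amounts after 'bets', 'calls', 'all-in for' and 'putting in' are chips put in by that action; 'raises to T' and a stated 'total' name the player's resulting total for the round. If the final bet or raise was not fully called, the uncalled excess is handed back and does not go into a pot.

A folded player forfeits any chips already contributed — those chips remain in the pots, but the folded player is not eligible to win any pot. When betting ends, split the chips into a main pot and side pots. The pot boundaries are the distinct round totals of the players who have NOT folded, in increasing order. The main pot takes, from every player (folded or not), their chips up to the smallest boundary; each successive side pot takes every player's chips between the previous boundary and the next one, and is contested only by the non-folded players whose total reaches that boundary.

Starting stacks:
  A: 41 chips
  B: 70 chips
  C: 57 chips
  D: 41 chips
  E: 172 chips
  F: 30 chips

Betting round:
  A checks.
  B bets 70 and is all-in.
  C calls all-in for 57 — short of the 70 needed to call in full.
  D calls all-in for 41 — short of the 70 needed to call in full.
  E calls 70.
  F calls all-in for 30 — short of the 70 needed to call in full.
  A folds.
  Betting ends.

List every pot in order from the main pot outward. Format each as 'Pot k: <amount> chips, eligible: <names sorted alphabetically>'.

Pot 1: 150 chips, eligible: B, C, D, E, F
Pot 2: 44 chips, eligible: B, C, D, E
Pot 3: 48 chips, eligible: B, C, E
Pot 4: 26 chips, eligible: B, E

Derivation:
Contributions: B=70, C=57, D=41, E=70, F=30
Folded: A
Pot levels (distinct totals of non-folded players): 30, 41, 57, 70
Layer 1-30: 30 each from B, C, D, E, F = 30*5 = 150 chips; eligible B, C, D, E, F
Layer 31-41: 11 each from B, C, D, E = 11*4 = 44 chips; eligible B, C, D, E
Layer 42-57: 16 each from B, C, E = 16*3 = 48 chips; eligible B, C, E
Layer 58-70: 13 each from B, E = 13*2 = 26 chips; eligible B, E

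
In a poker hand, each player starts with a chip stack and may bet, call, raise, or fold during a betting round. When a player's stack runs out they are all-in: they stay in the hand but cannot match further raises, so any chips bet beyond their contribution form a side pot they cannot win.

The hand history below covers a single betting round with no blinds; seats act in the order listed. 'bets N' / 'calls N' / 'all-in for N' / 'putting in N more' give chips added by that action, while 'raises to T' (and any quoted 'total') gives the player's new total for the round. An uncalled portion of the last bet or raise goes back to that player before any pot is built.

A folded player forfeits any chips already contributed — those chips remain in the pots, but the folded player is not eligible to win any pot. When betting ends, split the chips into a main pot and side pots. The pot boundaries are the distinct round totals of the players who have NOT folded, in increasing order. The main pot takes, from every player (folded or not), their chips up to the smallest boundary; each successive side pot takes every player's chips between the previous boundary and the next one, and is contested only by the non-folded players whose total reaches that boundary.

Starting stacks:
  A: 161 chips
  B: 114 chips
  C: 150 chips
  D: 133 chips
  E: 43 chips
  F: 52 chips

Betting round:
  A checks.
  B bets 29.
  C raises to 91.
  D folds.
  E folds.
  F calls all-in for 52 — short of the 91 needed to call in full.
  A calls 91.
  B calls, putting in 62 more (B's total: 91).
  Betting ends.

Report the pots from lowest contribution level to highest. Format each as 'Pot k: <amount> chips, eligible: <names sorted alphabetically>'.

Pot 1: 208 chips, eligible: A, B, C, F
Pot 2: 117 chips, eligible: A, B, C

Derivation:
Contributions: A=91, B=91, C=91, F=52
Folded: D, E
Pot levels (distinct totals of non-folded players): 52, 91
Layer 1-52: 52 each from A, B, C, F = 52*4 = 208 chips; eligible A, B, C, F
Layer 53-91: 39 each from A, B, C = 39*3 = 117 chips; eligible A, B, C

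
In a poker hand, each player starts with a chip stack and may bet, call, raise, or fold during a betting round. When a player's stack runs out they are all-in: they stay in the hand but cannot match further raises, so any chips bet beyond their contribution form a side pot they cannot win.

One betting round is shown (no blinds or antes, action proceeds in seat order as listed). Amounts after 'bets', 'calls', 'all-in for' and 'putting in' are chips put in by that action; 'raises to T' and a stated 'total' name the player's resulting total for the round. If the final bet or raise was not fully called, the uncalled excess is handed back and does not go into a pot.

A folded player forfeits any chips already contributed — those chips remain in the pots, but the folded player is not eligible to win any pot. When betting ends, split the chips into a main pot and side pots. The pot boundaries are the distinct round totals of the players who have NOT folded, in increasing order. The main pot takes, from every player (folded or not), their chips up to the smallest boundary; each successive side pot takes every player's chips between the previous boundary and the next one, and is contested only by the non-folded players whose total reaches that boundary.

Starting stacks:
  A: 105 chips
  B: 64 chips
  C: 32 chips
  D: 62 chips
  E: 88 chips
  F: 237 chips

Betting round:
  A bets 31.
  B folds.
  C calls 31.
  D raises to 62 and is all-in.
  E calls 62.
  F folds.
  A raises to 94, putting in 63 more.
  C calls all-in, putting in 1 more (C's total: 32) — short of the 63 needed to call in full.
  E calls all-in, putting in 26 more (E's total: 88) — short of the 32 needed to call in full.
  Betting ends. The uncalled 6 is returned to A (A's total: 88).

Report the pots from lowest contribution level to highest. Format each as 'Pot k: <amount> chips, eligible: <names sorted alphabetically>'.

Contributions (after 6 returned to A): A=88, C=32, D=62, E=88
Folded: B, F
Pot levels (distinct totals of non-folded players): 32, 62, 88
Layer 1-32: 32 each from A, C, D, E = 32*4 = 128 chips; eligible A, C, D, E
Layer 33-62: 30 each from A, D, E = 30*3 = 90 chips; eligible A, D, E
Layer 63-88: 26 each from A, E = 26*2 = 52 chips; eligible A, E

Pot 1: 128 chips, eligible: A, C, D, E
Pot 2: 90 chips, eligible: A, D, E
Pot 3: 52 chips, eligible: A, E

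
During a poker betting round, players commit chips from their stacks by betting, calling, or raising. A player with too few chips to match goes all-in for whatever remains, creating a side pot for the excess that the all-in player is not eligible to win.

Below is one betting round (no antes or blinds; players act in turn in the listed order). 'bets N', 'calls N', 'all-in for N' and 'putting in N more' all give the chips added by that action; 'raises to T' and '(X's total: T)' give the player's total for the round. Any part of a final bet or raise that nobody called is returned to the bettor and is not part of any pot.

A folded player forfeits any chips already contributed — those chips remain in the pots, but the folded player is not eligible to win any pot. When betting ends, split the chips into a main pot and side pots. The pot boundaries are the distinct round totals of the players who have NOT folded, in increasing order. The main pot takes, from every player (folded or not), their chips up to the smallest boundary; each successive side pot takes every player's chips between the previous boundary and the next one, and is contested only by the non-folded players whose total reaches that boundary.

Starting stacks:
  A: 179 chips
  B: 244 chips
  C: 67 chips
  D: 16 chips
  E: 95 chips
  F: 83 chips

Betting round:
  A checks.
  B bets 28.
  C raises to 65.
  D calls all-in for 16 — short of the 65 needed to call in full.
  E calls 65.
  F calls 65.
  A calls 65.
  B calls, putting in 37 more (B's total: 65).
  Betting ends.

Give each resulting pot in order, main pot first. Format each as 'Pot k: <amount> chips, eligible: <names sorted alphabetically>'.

Contributions: A=65, B=65, C=65, D=16, E=65, F=65
Pot levels (distinct totals of non-folded players): 16, 65
Layer 1-16: 16 each from A, B, C, D, E, F = 16*6 = 96 chips; eligible A, B, C, D, E, F
Layer 17-65: 49 each from A, B, C, E, F = 49*5 = 245 chips; eligible A, B, C, E, F

Pot 1: 96 chips, eligible: A, B, C, D, E, F
Pot 2: 245 chips, eligible: A, B, C, E, F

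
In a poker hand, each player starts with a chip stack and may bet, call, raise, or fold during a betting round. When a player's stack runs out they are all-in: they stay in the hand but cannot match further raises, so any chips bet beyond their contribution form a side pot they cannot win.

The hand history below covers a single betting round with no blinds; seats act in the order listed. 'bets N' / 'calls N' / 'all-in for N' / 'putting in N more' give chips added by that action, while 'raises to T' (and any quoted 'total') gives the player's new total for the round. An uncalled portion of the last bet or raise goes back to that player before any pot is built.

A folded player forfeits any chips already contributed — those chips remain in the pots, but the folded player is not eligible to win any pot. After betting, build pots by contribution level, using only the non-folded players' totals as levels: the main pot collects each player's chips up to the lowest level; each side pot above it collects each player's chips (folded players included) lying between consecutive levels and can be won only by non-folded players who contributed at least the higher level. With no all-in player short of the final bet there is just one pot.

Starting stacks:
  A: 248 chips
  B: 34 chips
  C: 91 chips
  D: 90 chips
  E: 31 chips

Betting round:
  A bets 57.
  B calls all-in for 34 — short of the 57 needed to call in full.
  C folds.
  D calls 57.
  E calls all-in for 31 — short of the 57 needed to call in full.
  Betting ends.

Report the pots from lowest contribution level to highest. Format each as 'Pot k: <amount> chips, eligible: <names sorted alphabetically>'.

Contributions: A=57, B=34, D=57, E=31
Folded: C
Pot levels (distinct totals of non-folded players): 31, 34, 57
Layer 1-31: 31 each from A, B, D, E = 31*4 = 124 chips; eligible A, B, D, E
Layer 32-34: 3 each from A, B, D = 3*3 = 9 chips; eligible A, B, D
Layer 35-57: 23 each from A, D = 23*2 = 46 chips; eligible A, D

Pot 1: 124 chips, eligible: A, B, D, E
Pot 2: 9 chips, eligible: A, B, D
Pot 3: 46 chips, eligible: A, D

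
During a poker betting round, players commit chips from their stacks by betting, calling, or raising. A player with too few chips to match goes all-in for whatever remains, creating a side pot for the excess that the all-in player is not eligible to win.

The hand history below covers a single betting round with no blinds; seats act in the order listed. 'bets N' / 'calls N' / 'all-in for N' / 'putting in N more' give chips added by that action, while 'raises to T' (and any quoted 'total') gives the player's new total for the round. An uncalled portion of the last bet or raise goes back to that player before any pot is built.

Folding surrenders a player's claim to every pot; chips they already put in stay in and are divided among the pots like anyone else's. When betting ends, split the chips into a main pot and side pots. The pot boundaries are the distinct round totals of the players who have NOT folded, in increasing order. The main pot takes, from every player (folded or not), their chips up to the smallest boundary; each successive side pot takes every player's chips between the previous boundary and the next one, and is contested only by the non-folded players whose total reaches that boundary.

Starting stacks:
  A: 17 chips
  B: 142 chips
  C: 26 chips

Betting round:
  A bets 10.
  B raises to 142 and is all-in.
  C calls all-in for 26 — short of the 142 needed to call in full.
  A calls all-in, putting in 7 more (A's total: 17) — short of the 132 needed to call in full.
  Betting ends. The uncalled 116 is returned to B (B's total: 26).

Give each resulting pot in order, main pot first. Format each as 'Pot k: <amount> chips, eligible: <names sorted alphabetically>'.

Contributions (after 116 returned to B): A=17, B=26, C=26
Pot levels (distinct totals of non-folded players): 17, 26
Layer 1-17: 17 each from A, B, C = 17*3 = 51 chips; eligible A, B, C
Layer 18-26: 9 each from B, C = 9*2 = 18 chips; eligible B, C

Pot 1: 51 chips, eligible: A, B, C
Pot 2: 18 chips, eligible: B, C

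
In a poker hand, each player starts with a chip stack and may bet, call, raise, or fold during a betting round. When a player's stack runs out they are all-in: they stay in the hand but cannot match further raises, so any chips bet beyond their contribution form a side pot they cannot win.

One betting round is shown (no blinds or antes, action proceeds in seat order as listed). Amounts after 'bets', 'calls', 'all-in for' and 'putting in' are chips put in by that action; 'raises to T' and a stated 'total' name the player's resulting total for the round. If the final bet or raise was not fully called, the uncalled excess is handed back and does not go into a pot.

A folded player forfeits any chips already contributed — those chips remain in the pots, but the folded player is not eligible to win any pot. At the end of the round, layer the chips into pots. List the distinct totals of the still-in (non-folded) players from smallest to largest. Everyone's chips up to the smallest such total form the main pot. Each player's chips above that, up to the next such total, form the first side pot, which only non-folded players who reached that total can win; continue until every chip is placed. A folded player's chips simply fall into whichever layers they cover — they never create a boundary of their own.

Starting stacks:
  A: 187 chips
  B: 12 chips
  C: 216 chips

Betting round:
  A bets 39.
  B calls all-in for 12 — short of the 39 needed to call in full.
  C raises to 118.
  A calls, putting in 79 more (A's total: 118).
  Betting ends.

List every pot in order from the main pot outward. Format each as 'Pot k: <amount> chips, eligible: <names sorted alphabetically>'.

Contributions: A=118, B=12, C=118
Pot levels (distinct totals of non-folded players): 12, 118
Layer 1-12: 12 each from A, B, C = 12*3 = 36 chips; eligible A, B, C
Layer 13-118: 106 each from A, C = 106*2 = 212 chips; eligible A, C

Pot 1: 36 chips, eligible: A, B, C
Pot 2: 212 chips, eligible: A, C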